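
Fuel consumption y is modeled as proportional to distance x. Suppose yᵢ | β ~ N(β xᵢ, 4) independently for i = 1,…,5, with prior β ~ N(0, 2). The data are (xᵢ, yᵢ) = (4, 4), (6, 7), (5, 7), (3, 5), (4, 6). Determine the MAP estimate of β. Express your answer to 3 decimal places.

β̂_MAP = 1.269

log p(β | y) = −Σ(yᵢ − βxᵢ)²/(2·4) − β²/(2·2) + const.
Setting the derivative to zero: Σxᵢ(yᵢ − βxᵢ)/4 − β/2 = 0, so β = Σxᵢyᵢ / (Σxᵢ² + σ²/τ²).
Σxᵢyᵢ = 4·4 + 6·7 + 5·7 + 3·5 + 4·6 = 132; Σxᵢ² = 102; σ²/τ² = 2.
β̂_MAP = 132 / (102 + 2) = 132/104 ≈ 1.269.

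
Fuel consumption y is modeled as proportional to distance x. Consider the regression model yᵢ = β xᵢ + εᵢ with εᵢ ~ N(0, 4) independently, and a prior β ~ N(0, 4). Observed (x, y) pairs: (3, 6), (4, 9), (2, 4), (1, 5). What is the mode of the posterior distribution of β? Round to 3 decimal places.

β̂_MAP = 2.161

log p(β | y) = −Σ(yᵢ − βxᵢ)²/(2·4) − β²/(2·4) + const.
Setting the derivative to zero: Σxᵢ(yᵢ − βxᵢ)/4 − β/4 = 0, so β = Σxᵢyᵢ / (Σxᵢ² + σ²/τ²).
Σxᵢyᵢ = 3·6 + 4·9 + 2·4 + 1·5 = 67; Σxᵢ² = 30; σ²/τ² = 1.
β̂_MAP = 67 / (30 + 1) = 67/31 ≈ 2.161.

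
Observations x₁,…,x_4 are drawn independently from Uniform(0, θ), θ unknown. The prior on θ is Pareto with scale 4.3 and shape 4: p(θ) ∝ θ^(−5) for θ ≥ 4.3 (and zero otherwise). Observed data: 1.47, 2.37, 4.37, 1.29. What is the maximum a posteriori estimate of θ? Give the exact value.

The Uniform(0, θ) likelihood is θ^(−n) for θ ≥ max(xᵢ), zero otherwise. Here max(xᵢ) = 4.37.
Posterior ∝ θ^(−5) · θ^(−4) = θ^(−9) on θ ≥ max(4.3, 4.37) = 4.37.
This density is strictly decreasing in θ, so the posterior mode lies at the lower boundary of the support.

θ̂_MAP = 4.37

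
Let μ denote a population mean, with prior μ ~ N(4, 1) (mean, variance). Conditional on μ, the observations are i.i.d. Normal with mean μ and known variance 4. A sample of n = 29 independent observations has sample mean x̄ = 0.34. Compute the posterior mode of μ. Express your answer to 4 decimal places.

n = 29, x̄ = 0.34.
For a Normal prior and Normal likelihood with known variance, the posterior is Normal; its mode equals its mean, the precision-weighted average.
Prior precision 1/σ₀² = 1/1 = 1; data precision n/σ² = 29/4 = 7.25.
μ̂ = (1·4 + 7.25·0.34) / (1 + 7.25) = 6.465/8.25 = 431/550 ≈ 0.7836.

μ̂_MAP = 0.7836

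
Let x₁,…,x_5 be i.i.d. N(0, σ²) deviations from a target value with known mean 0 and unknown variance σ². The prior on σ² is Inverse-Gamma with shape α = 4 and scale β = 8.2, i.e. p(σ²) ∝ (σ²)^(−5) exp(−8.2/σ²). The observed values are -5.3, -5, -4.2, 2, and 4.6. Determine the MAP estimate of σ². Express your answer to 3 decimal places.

Sum of squared deviations about the known mean: SS = (-5.3−0)² + (-5−0)² + (-4.2−0)² + (2−0)² + (4.6−0)² = 95.89.
The Normal likelihood contributes (σ²)^(−n/2) exp(−SS/(2σ²)), so the posterior is Inverse-Gamma(α + n/2, β + SS/2) = Inverse-Gamma(6.5, 56.145).
The mode of Inverse-Gamma(a, b) is b/(a+1) = 56.145/7.5 ≈ 7.486.

σ̂²_MAP = 7.486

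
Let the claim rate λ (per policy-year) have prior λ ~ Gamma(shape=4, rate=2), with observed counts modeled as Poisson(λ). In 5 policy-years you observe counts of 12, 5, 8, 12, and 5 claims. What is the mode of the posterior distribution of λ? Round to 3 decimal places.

λ̂_MAP = 6.429

Σxᵢ = 12+5+8+12+5 = 42, with n = 5.
Posterior ∝ λ^3e^(−2λ) · λ^42e^(−5λ) = λ^45e^(−7λ), i.e. Gamma(shape=46, rate=7).
The mode of a Gamma(a, b) with a ≥ 1 (shape–rate) is (a−1)/b = 45/7 ≈ 6.429.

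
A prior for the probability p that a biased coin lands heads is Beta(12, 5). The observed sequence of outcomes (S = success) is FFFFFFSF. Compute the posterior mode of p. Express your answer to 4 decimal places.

p̂_MAP = 0.5217

Prior: Beta(12, 5).
Data: 1 success in 8 trials (from the sequence). The binomial likelihood contributes p(1−p)^7, so the posterior is Beta(12+1, 5+7) = Beta(13, 12).
For Beta(a, b) with a, b > 1 the mode is (a−1)/(a+b−2) = 12/23 ≈ 0.5217.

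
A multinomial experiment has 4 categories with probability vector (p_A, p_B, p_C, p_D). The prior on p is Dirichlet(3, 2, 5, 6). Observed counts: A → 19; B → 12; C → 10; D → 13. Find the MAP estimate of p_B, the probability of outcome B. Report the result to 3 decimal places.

MAP estimate of p_B = 0.197

The posterior is Dirichlet(αᵢ + nᵢ) = Dirichlet(22, 14, 15, 19).
For a Dirichlet(a₁,…,a_K) with all aᵢ > 1, the mode has j-th component (aⱼ − 1)/(Σaᵢ − K).
Here Σaᵢ = 70 and K = 4, so p_B = (14 − 1)/(70 − 4) = 13/66 ≈ 0.197.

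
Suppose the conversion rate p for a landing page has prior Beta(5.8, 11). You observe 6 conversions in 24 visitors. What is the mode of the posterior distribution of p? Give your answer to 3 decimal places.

Prior: Beta(5.8, 11).
Data: 6 successes in 24 trials. The binomial likelihood contributes p^6(1−p)^18, so the posterior is Beta(5.8+6, 11+18) = Beta(11.8, 29).
For Beta(a, b) with a, b > 1 the mode is (a−1)/(a+b−2) = 10.8/38.8 ≈ 0.278.

p̂_MAP = 0.278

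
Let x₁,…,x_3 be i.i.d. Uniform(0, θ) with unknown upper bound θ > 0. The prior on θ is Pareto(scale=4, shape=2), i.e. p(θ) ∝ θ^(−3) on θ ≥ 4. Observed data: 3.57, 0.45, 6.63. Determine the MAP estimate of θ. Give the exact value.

θ̂_MAP = 6.63

The Uniform(0, θ) likelihood is θ^(−n) for θ ≥ max(xᵢ), zero otherwise. Here max(xᵢ) = 6.63.
Posterior ∝ θ^(−3) · θ^(−3) = θ^(−6) on θ ≥ max(4, 6.63) = 6.63.
This density is strictly decreasing in θ, so the posterior mode lies at the lower boundary of the support.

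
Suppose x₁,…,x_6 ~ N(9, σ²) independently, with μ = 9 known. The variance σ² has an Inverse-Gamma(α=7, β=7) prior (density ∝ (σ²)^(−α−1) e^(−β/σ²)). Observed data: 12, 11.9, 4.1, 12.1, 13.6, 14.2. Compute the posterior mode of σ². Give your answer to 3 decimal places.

Sum of squared deviations about the known mean: SS = (12−9)² + (11.9−9)² + (4.1−9)² + (12.1−9)² + (13.6−9)² + (14.2−9)² = 99.23.
The Normal likelihood contributes (σ²)^(−n/2) exp(−SS/(2σ²)), so the posterior is Inverse-Gamma(α + n/2, β + SS/2) = Inverse-Gamma(10, 56.615).
The mode of Inverse-Gamma(a, b) is b/(a+1) = 56.615/11 ≈ 5.147.

σ̂²_MAP = 5.147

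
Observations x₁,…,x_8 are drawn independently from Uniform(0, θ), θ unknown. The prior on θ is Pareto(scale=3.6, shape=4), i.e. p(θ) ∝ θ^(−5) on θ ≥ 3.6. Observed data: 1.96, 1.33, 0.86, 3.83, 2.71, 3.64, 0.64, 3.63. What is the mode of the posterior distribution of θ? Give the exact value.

The Uniform(0, θ) likelihood is θ^(−n) for θ ≥ max(xᵢ), zero otherwise. Here max(xᵢ) = 3.83.
Posterior ∝ θ^(−5) · θ^(−8) = θ^(−13) on θ ≥ max(3.6, 3.83) = 3.83.
This density is strictly decreasing in θ, so the posterior mode lies at the lower boundary of the support.

θ̂_MAP = 3.83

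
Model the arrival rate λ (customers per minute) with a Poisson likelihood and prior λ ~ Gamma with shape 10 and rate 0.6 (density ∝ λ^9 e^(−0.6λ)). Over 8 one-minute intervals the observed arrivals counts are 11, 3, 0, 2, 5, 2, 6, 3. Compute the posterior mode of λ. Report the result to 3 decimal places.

λ̂_MAP = 4.767

Σxᵢ = 11+3+0+2+5+2+6+3 = 32, with n = 8.
Posterior ∝ λ^9e^(−0.6λ) · λ^32e^(−8λ) = λ^41e^(−8.6λ), i.e. Gamma(shape=42, rate=8.6).
The mode of a Gamma(a, b) with a ≥ 1 (shape–rate) is (a−1)/b = 41/8.6 ≈ 4.767.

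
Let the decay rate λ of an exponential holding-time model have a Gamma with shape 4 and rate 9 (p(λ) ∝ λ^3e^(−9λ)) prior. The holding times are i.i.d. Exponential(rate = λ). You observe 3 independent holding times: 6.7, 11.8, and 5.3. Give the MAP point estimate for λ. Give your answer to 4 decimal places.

The Exponential(rate=λ) likelihood is ∝ λ^n e^(−λΣtᵢ). Here n = 3 and Σtᵢ = 6.7 + 11.8 + 5.3 = 23.8.
Posterior ∝ λ^3e^(−9λ) · λ^3e^(−23.8λ) = λ^6e^(−32.8λ), i.e. Gamma(7, 32.8).
Mode = (a−1)/b = 6/32.8 ≈ 0.1829.

λ̂_MAP = 0.1829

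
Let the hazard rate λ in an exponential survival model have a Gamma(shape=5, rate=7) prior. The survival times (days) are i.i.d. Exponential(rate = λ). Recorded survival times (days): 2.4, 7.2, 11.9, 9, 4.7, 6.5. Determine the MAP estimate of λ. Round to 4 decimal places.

λ̂_MAP = 0.2053

The Exponential(rate=λ) likelihood is ∝ λ^n e^(−λΣtᵢ). Here n = 6 and Σtᵢ = 2.4 + 7.2 + 11.9 + 9 + 4.7 + 6.5 = 41.7.
Posterior ∝ λ^4e^(−7λ) · λ^6e^(−41.7λ) = λ^10e^(−48.7λ), i.e. Gamma(11, 48.7).
Mode = (a−1)/b = 10/48.7 ≈ 0.2053.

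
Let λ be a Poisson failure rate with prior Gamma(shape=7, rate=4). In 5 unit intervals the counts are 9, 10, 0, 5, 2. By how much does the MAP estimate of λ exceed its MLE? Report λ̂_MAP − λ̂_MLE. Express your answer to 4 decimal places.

MAP − MLE = -1.6444

Σxᵢ = 26. Posterior is Gamma(33, 9); MAP = (33−1)/9 = 32/9 ≈ 3.55556.
MLE = x̄ = 26/5 ≈ 5.20000.
Difference = 32/9 − 26/5 = -74/45 ≈ -1.6444.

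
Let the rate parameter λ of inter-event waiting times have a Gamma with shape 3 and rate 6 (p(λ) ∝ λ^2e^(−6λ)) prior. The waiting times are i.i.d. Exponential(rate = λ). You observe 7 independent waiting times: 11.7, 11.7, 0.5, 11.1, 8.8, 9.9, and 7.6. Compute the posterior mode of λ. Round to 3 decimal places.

The Exponential(rate=λ) likelihood is ∝ λ^n e^(−λΣtᵢ). Here n = 7 and Σtᵢ = 11.7 + 11.7 + 0.5 + 11.1 + 8.8 + 9.9 + 7.6 = 61.3.
Posterior ∝ λ^2e^(−6λ) · λ^7e^(−61.3λ) = λ^9e^(−67.3λ), i.e. Gamma(10, 67.3).
Mode = (a−1)/b = 9/67.3 ≈ 0.134.

λ̂_MAP = 0.134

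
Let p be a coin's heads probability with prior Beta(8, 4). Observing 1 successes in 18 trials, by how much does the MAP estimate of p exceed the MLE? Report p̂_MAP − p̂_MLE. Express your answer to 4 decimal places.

Posterior is Beta(9, 21); MAP = (9−1)/(30−2) = 8/28 ≈ 0.28571.
MLE ignores the prior: p̂_MLE = k/n = 1/18 ≈ 0.05556.
Difference = 8/28 − 1/18 = 29/126 ≈ 0.2302.

MAP − MLE = 0.2302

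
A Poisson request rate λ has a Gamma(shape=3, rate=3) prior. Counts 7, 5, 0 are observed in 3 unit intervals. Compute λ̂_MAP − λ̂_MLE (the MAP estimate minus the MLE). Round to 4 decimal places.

MAP − MLE = -1.6667

Σxᵢ = 12. Posterior is Gamma(15, 6); MAP = (15−1)/6 = 14/6 ≈ 2.33333.
MLE = x̄ = 12/3 ≈ 4.00000.
Difference = 14/6 − 12/3 = -5/3 ≈ -1.6667.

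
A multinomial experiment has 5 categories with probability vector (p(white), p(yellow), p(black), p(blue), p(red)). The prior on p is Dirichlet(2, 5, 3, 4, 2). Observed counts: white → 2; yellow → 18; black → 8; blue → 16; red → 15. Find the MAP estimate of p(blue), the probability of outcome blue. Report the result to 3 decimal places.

The posterior is Dirichlet(αᵢ + nᵢ) = Dirichlet(4, 23, 11, 20, 17).
For a Dirichlet(a₁,…,a_K) with all aᵢ > 1, the mode has j-th component (aⱼ − 1)/(Σaᵢ − K).
Here Σaᵢ = 75 and K = 5, so p(blue) = (20 − 1)/(75 − 5) = 19/70 ≈ 0.271.

MAP estimate of p(blue) = 0.271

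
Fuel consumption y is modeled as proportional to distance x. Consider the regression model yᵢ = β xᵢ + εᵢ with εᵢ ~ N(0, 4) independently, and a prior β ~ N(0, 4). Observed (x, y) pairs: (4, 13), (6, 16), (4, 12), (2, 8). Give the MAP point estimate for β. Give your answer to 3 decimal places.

log p(β | y) = −Σ(yᵢ − βxᵢ)²/(2·4) − β²/(2·4) + const.
Setting the derivative to zero: Σxᵢ(yᵢ − βxᵢ)/4 − β/4 = 0, so β = Σxᵢyᵢ / (Σxᵢ² + σ²/τ²).
Σxᵢyᵢ = 4·13 + 6·16 + 4·12 + 2·8 = 212; Σxᵢ² = 72; σ²/τ² = 1.
β̂_MAP = 212 / (72 + 1) = 212/73 ≈ 2.904.

β̂_MAP = 2.904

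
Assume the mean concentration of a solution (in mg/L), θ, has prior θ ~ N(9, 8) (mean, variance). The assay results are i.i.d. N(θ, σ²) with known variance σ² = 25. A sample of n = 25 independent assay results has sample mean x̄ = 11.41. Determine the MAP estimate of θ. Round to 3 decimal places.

n = 25, x̄ = 11.41.
For a Normal prior and Normal likelihood with known variance, the posterior is Normal; its mode equals its mean, the precision-weighted average.
Prior precision 1/σ₀² = 1/8 = 0.125; data precision n/σ² = 25/25 = 1.
θ̂ = (0.125·9 + 1·11.41) / (0.125 + 1) = 12.535/1.125 = 2507/225 ≈ 11.142.

θ̂_MAP = 11.142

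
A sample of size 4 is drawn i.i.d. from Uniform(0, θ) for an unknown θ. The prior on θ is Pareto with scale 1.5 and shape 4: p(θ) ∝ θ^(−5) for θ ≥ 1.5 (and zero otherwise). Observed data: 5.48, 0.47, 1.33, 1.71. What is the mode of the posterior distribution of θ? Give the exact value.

θ̂_MAP = 5.48

The Uniform(0, θ) likelihood is θ^(−n) for θ ≥ max(xᵢ), zero otherwise. Here max(xᵢ) = 5.48.
Posterior ∝ θ^(−5) · θ^(−4) = θ^(−9) on θ ≥ max(1.5, 5.48) = 5.48.
This density is strictly decreasing in θ, so the posterior mode lies at the lower boundary of the support.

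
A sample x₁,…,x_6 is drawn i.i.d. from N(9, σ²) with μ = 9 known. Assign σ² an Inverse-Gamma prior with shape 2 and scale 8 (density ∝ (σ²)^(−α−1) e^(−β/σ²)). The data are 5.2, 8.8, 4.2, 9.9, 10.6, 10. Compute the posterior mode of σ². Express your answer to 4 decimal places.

Sum of squared deviations about the known mean: SS = (5.2−9)² + (8.8−9)² + (4.2−9)² + (9.9−9)² + (10.6−9)² + (10−9)² = 41.89.
The Normal likelihood contributes (σ²)^(−n/2) exp(−SS/(2σ²)), so the posterior is Inverse-Gamma(α + n/2, β + SS/2) = Inverse-Gamma(5, 28.945).
The mode of Inverse-Gamma(a, b) is b/(a+1) = 28.945/6 ≈ 4.8242.

σ̂²_MAP = 4.8242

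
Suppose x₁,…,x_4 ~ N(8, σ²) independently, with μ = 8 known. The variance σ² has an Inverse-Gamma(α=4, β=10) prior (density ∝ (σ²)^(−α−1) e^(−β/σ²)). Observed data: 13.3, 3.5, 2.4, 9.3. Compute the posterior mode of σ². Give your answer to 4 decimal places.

σ̂²_MAP = 7.2421

Sum of squared deviations about the known mean: SS = (13.3−8)² + (3.5−8)² + (2.4−8)² + (9.3−8)² = 81.39.
The Normal likelihood contributes (σ²)^(−n/2) exp(−SS/(2σ²)), so the posterior is Inverse-Gamma(α + n/2, β + SS/2) = Inverse-Gamma(6, 50.695).
The mode of Inverse-Gamma(a, b) is b/(a+1) = 50.695/7 ≈ 7.2421.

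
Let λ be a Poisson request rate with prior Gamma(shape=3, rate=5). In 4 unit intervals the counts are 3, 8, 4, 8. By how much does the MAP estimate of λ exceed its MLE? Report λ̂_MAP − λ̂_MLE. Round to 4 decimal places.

Σxᵢ = 23. Posterior is Gamma(26, 9); MAP = (26−1)/9 = 25/9 ≈ 2.77778.
MLE = x̄ = 23/4 ≈ 5.75000.
Difference = 25/9 − 23/4 = -107/36 ≈ -2.9722.

MAP − MLE = -2.9722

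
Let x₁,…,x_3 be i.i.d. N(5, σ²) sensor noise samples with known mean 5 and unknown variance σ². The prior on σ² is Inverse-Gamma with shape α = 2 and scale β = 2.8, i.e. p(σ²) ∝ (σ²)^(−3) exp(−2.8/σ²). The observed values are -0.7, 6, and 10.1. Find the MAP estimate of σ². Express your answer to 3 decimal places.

σ̂²_MAP = 7.233

Sum of squared deviations about the known mean: SS = (-0.7−5)² + (6−5)² + (10.1−5)² = 59.5.
The Normal likelihood contributes (σ²)^(−n/2) exp(−SS/(2σ²)), so the posterior is Inverse-Gamma(α + n/2, β + SS/2) = Inverse-Gamma(3.5, 32.55).
The mode of Inverse-Gamma(a, b) is b/(a+1) = 32.55/4.5 ≈ 7.233.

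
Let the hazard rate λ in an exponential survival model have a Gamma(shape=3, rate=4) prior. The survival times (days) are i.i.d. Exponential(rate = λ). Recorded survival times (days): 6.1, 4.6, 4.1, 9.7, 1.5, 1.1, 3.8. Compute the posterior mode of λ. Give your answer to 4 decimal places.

λ̂_MAP = 0.2579

The Exponential(rate=λ) likelihood is ∝ λ^n e^(−λΣtᵢ). Here n = 7 and Σtᵢ = 6.1 + 4.6 + 4.1 + 9.7 + 1.5 + 1.1 + 3.8 = 30.9.
Posterior ∝ λ^2e^(−4λ) · λ^7e^(−30.9λ) = λ^9e^(−34.9λ), i.e. Gamma(10, 34.9).
Mode = (a−1)/b = 9/34.9 ≈ 0.2579.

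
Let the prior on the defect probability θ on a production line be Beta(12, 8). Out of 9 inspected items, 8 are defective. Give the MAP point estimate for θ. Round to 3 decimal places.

Prior: Beta(12, 8).
Data: 8 successes in 9 trials. The binomial likelihood contributes θ^8(1−θ)^1, so the posterior is Beta(12+8, 8+1) = Beta(20, 9).
For Beta(a, b) with a, b > 1 the mode is (a−1)/(a+b−2) = 19/27 ≈ 0.704.

θ̂_MAP = 0.704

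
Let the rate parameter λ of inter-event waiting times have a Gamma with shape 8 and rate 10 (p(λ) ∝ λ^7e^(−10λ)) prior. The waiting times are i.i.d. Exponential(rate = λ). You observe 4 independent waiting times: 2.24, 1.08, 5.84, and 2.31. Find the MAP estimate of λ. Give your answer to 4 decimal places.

The Exponential(rate=λ) likelihood is ∝ λ^n e^(−λΣtᵢ). Here n = 4 and Σtᵢ = 2.24 + 1.08 + 5.84 + 2.31 = 11.47.
Posterior ∝ λ^7e^(−10λ) · λ^4e^(−11.47λ) = λ^11e^(−21.47λ), i.e. Gamma(12, 21.47).
Mode = (a−1)/b = 11/21.47 ≈ 0.5123.

λ̂_MAP = 0.5123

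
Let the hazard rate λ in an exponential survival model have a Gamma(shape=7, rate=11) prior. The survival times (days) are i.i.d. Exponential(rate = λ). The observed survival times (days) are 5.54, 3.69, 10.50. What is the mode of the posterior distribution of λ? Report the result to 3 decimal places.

The Exponential(rate=λ) likelihood is ∝ λ^n e^(−λΣtᵢ). Here n = 3 and Σtᵢ = 5.54 + 3.69 + 10.50 = 19.73.
Posterior ∝ λ^6e^(−11λ) · λ^3e^(−19.73λ) = λ^9e^(−30.73λ), i.e. Gamma(10, 30.73).
Mode = (a−1)/b = 9/30.73 ≈ 0.293.

λ̂_MAP = 0.293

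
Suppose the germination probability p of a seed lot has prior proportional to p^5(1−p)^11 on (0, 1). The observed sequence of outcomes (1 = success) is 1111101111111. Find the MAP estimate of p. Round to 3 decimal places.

p̂_MAP = 0.586

The prior density ∝ p^5(1−p)^11 is the kernel of Beta(6, 12).
Data: 12 successes in 13 trials (from the sequence). The binomial likelihood contributes p^12(1−p)^1, so the posterior is Beta(6+12, 12+1) = Beta(18, 13).
For Beta(a, b) with a, b > 1 the mode is (a−1)/(a+b−2) = 17/29 ≈ 0.586.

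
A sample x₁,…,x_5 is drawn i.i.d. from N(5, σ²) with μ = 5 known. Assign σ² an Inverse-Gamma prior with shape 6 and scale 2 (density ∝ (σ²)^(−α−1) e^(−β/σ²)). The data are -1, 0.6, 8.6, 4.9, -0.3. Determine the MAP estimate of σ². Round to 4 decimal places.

Sum of squared deviations about the known mean: SS = (-1−5)² + (0.6−5)² + (8.6−5)² + (4.9−5)² + (-0.3−5)² = 96.42.
The Normal likelihood contributes (σ²)^(−n/2) exp(−SS/(2σ²)), so the posterior is Inverse-Gamma(α + n/2, β + SS/2) = Inverse-Gamma(8.5, 50.21).
The mode of Inverse-Gamma(a, b) is b/(a+1) = 50.21/9.5 ≈ 5.2853.

σ̂²_MAP = 5.2853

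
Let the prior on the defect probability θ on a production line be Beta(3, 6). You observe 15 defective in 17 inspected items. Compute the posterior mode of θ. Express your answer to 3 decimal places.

θ̂_MAP = 0.708

Prior: Beta(3, 6).
Data: 15 successes in 17 trials. The binomial likelihood contributes θ^15(1−θ)^2, so the posterior is Beta(3+15, 6+2) = Beta(18, 8).
For Beta(a, b) with a, b > 1 the mode is (a−1)/(a+b−2) = 17/24 ≈ 0.708.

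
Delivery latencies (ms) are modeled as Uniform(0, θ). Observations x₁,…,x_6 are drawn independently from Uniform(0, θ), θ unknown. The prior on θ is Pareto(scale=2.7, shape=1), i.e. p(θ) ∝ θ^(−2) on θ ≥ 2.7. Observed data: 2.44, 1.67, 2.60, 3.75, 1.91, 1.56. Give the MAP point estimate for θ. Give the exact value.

The Uniform(0, θ) likelihood is θ^(−n) for θ ≥ max(xᵢ), zero otherwise. Here max(xᵢ) = 3.75.
Posterior ∝ θ^(−2) · θ^(−6) = θ^(−8) on θ ≥ max(2.7, 3.75) = 3.75.
This density is strictly decreasing in θ, so the posterior mode lies at the lower boundary of the support.

θ̂_MAP = 3.75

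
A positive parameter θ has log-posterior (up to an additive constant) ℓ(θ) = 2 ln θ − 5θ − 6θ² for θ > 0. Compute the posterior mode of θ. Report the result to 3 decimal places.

ℓ'(θ) = 2/θ − 5 − 12θ. Setting this to zero and multiplying by θ: 12θ² + 5θ − 2 = 0.
θ = (−5 + √(5² + 4·12·2)) / (2·12) = (−5 + √121) / 24 = (−5 + 11)/24 = 1/4.
ℓ''(θ) = −2/θ² − 12 < 0, confirming a maximum.

θ̂_MAP = 0.250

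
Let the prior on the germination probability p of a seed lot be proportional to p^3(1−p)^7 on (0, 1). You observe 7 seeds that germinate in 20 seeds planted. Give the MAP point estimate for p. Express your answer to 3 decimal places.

The prior density ∝ p^3(1−p)^7 is the kernel of Beta(4, 8).
Data: 7 successes in 20 trials. The binomial likelihood contributes p^7(1−p)^13, so the posterior is Beta(4+7, 8+13) = Beta(11, 21).
For Beta(a, b) with a, b > 1 the mode is (a−1)/(a+b−2) = 10/30 ≈ 0.333.

p̂_MAP = 0.333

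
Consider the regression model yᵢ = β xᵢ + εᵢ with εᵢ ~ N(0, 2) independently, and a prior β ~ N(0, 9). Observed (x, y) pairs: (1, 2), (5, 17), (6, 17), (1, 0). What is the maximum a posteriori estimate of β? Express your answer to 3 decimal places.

β̂_MAP = 2.989

log p(β | y) = −Σ(yᵢ − βxᵢ)²/(2·2) − β²/(2·9) + const.
Setting the derivative to zero: Σxᵢ(yᵢ − βxᵢ)/2 − β/9 = 0, so β = Σxᵢyᵢ / (Σxᵢ² + σ²/τ²).
Σxᵢyᵢ = 1·2 + 5·17 + 6·17 + 1·0 = 189; Σxᵢ² = 63; σ²/τ² = 2/9.
β̂_MAP = 189 / (63 + 2/9) = 189/(569/9) = 1701/569 ≈ 2.989.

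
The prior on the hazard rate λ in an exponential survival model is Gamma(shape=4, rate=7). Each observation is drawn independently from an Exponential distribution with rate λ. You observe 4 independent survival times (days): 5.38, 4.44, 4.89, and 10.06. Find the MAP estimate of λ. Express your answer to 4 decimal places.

λ̂_MAP = 0.2203

The Exponential(rate=λ) likelihood is ∝ λ^n e^(−λΣtᵢ). Here n = 4 and Σtᵢ = 5.38 + 4.44 + 4.89 + 10.06 = 24.77.
Posterior ∝ λ^3e^(−7λ) · λ^4e^(−24.77λ) = λ^7e^(−31.77λ), i.e. Gamma(8, 31.77).
Mode = (a−1)/b = 7/31.77 ≈ 0.2203.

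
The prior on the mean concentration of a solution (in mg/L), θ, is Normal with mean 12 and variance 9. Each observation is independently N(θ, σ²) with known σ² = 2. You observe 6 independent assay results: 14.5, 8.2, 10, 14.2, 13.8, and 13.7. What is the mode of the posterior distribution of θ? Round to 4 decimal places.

n = 6; x̄ = (14.5 + 8.2 + 10 + 14.2 + 13.8 + 13.7)/6 = 74.4/6 = 12.4.
For a Normal prior and Normal likelihood with known variance, the posterior is Normal; its mode equals its mean, the precision-weighted average.
Prior precision 1/σ₀² = 1/9; data precision n/σ² = 6/2 = 3.
θ̂ = ((1/9)·12 + 3·12.4) / (1/9 + 3) = (578/15)/(28/9) = 867/70 ≈ 12.3857.

θ̂_MAP = 12.3857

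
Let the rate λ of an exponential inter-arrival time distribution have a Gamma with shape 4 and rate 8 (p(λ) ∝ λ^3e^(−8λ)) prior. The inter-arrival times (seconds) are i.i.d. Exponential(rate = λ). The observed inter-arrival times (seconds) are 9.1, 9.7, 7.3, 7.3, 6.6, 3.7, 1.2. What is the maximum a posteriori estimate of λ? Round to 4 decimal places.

λ̂_MAP = 0.1890

The Exponential(rate=λ) likelihood is ∝ λ^n e^(−λΣtᵢ). Here n = 7 and Σtᵢ = 9.1 + 9.7 + 7.3 + 7.3 + 6.6 + 3.7 + 1.2 = 44.9.
Posterior ∝ λ^3e^(−8λ) · λ^7e^(−44.9λ) = λ^10e^(−52.9λ), i.e. Gamma(11, 52.9).
Mode = (a−1)/b = 10/52.9 ≈ 0.1890.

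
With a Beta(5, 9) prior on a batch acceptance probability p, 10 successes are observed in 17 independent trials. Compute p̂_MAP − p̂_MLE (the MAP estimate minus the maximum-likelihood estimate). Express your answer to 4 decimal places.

Posterior is Beta(15, 16); MAP = (15−1)/(31−2) = 14/29 ≈ 0.48276.
MLE ignores the prior: p̂_MLE = k/n = 10/17 ≈ 0.58824.
Difference = 14/29 − 10/17 = -52/493 ≈ -0.1055.

MAP − MLE = -0.1055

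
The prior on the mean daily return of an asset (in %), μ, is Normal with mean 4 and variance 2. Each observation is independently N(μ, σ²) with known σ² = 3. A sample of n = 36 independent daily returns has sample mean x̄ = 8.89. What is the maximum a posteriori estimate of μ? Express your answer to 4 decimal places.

μ̂_MAP = 8.6944

n = 36, x̄ = 8.89.
For a Normal prior and Normal likelihood with known variance, the posterior is Normal; its mode equals its mean, the precision-weighted average.
Prior precision 1/σ₀² = 1/2 = 0.5; data precision n/σ² = 36/3 = 12.
μ̂ = (0.5·4 + 12·8.89) / (0.5 + 12) = 108.68/12.5 = 8.6944.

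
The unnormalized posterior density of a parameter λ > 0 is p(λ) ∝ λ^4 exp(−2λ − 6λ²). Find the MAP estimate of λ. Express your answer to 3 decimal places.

λ̂_MAP = 0.500

ℓ'(λ) = 4/λ − 2 − 12λ. Setting this to zero and multiplying by λ: 12λ² + 2λ − 4 = 0.
λ = (−2 + √(2² + 4·12·4)) / (2·12) = (−2 + √196) / 24 = (−2 + 14)/24 = 1/2.
ℓ''(λ) = −4/λ² − 12 < 0, confirming a maximum.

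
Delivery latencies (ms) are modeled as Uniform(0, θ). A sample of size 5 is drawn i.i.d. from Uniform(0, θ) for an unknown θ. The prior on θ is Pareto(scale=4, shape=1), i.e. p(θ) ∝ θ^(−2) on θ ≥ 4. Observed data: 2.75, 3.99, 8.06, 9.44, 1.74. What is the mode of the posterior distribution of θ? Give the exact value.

θ̂_MAP = 9.44

The Uniform(0, θ) likelihood is θ^(−n) for θ ≥ max(xᵢ), zero otherwise. Here max(xᵢ) = 9.44.
Posterior ∝ θ^(−2) · θ^(−5) = θ^(−7) on θ ≥ max(4, 9.44) = 9.44.
This density is strictly decreasing in θ, so the posterior mode lies at the lower boundary of the support.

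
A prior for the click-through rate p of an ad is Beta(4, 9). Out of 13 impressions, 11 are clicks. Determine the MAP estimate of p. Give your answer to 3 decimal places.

Prior: Beta(4, 9).
Data: 11 successes in 13 trials. The binomial likelihood contributes p^11(1−p)^2, so the posterior is Beta(4+11, 9+2) = Beta(15, 11).
For Beta(a, b) with a, b > 1 the mode is (a−1)/(a+b−2) = 14/24 ≈ 0.583.

p̂_MAP = 0.583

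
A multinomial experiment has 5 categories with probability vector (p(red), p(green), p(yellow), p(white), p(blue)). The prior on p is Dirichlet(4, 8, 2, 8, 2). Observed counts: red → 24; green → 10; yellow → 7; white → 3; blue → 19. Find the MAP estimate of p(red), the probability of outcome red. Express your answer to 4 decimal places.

The posterior is Dirichlet(αᵢ + nᵢ) = Dirichlet(28, 18, 9, 11, 21).
For a Dirichlet(a₁,…,a_K) with all aᵢ > 1, the mode has j-th component (aⱼ − 1)/(Σaᵢ − K).
Here Σaᵢ = 87 and K = 5, so p(red) = (28 − 1)/(87 − 5) = 27/82 ≈ 0.3293.

MAP estimate of p(red) = 0.3293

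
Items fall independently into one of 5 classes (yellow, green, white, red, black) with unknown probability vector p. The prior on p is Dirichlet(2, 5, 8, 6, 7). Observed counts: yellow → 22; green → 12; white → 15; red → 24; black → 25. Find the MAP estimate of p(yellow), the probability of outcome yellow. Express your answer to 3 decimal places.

MAP estimate of p(yellow) = 0.190

The posterior is Dirichlet(αᵢ + nᵢ) = Dirichlet(24, 17, 23, 30, 32).
For a Dirichlet(a₁,…,a_K) with all aᵢ > 1, the mode has j-th component (aⱼ − 1)/(Σaᵢ − K).
Here Σaᵢ = 126 and K = 5, so p(yellow) = (24 − 1)/(126 − 5) = 23/121 ≈ 0.190.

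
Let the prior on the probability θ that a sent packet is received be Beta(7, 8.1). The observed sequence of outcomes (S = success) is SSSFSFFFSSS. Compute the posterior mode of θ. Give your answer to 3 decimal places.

θ̂_MAP = 0.539

Prior: Beta(7, 8.1).
Data: 7 successes in 11 trials (from the sequence). The binomial likelihood contributes θ^7(1−θ)^4, so the posterior is Beta(7+7, 8.1+4) = Beta(14, 12.1).
For Beta(a, b) with a, b > 1 the mode is (a−1)/(a+b−2) = 13/24.1 ≈ 0.539.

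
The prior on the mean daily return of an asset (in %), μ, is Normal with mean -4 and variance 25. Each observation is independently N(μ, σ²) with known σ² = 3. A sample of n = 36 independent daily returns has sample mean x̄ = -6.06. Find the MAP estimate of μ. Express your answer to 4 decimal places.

μ̂_MAP = -6.0532

n = 36, x̄ = -6.06.
For a Normal prior and Normal likelihood with known variance, the posterior is Normal; its mode equals its mean, the precision-weighted average.
Prior precision 1/σ₀² = 1/25 = 0.04; data precision n/σ² = 36/3 = 12.
μ̂ = (0.04·(-4) + 12·(-6.06)) / (0.04 + 12) = (-72.88)/12.04 = -1822/301 ≈ -6.0532.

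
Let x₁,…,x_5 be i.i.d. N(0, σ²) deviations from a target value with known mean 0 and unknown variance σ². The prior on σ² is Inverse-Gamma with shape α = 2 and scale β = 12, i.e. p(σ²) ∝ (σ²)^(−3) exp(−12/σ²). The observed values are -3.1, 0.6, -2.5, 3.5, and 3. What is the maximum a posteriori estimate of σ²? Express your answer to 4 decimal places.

σ̂²_MAP = 5.5882

Sum of squared deviations about the known mean: SS = (-3.1−0)² + (0.6−0)² + (-2.5−0)² + (3.5−0)² + (3−0)² = 37.47.
The Normal likelihood contributes (σ²)^(−n/2) exp(−SS/(2σ²)), so the posterior is Inverse-Gamma(α + n/2, β + SS/2) = Inverse-Gamma(4.5, 30.735).
The mode of Inverse-Gamma(a, b) is b/(a+1) = 30.735/5.5 ≈ 5.5882.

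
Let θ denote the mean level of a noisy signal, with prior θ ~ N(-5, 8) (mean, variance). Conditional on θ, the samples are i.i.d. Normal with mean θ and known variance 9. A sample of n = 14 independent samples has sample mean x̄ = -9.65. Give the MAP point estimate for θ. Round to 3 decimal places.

n = 14, x̄ = -9.65.
For a Normal prior and Normal likelihood with known variance, the posterior is Normal; its mode equals its mean, the precision-weighted average.
Prior precision 1/σ₀² = 1/8 = 0.125; data precision n/σ² = 14/9.
θ̂ = (0.125·(-5) + (14/9)·(-9.65)) / (0.125 + 14/9) = (-5629/360)/(121/72) = -5629/605 ≈ -9.304.

θ̂_MAP = -9.304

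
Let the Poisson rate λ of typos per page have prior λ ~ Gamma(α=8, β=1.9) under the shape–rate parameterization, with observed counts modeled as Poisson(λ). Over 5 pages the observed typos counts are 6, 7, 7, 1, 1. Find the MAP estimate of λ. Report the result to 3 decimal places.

Σxᵢ = 6+7+7+1+1 = 22, with n = 5.
Posterior ∝ λ^7e^(−1.9λ) · λ^22e^(−5λ) = λ^29e^(−6.9λ), i.e. Gamma(shape=30, rate=6.9).
The mode of a Gamma(a, b) with a ≥ 1 (shape–rate) is (a−1)/b = 29/6.9 ≈ 4.203.

λ̂_MAP = 4.203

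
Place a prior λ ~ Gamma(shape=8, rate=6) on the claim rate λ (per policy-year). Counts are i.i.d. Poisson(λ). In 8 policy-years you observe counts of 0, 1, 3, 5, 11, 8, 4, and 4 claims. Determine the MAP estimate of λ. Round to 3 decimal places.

λ̂_MAP = 3.071

Σxᵢ = 0+1+3+5+11+8+4+4 = 36, with n = 8.
Posterior ∝ λ^7e^(−6λ) · λ^36e^(−8λ) = λ^43e^(−14λ), i.e. Gamma(shape=44, rate=14).
The mode of a Gamma(a, b) with a ≥ 1 (shape–rate) is (a−1)/b = 43/14 ≈ 3.071.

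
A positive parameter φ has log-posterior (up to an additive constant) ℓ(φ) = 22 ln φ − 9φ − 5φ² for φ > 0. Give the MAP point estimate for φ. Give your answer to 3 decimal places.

ℓ'(φ) = 22/φ − 9 − 10φ. Setting this to zero and multiplying by φ: 10φ² + 9φ − 22 = 0.
φ = (−9 + √(9² + 4·10·22)) / (2·10) = (−9 + √961) / 20 = (−9 + 31)/20 = 11/10.
ℓ''(φ) = −22/φ² − 10 < 0, confirming a maximum.

φ̂_MAP = 1.100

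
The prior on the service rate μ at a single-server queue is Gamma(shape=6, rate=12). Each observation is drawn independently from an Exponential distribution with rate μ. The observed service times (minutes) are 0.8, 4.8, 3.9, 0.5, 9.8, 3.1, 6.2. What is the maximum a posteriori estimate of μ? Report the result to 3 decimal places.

μ̂_MAP = 0.292

The Exponential(rate=μ) likelihood is ∝ μ^n e^(−μΣtᵢ). Here n = 7 and Σtᵢ = 0.8 + 4.8 + 3.9 + 0.5 + 9.8 + 3.1 + 6.2 = 29.1.
Posterior ∝ μ^5e^(−12μ) · μ^7e^(−29.1μ) = μ^12e^(−41.1μ), i.e. Gamma(13, 41.1).
Mode = (a−1)/b = 12/41.1 ≈ 0.292.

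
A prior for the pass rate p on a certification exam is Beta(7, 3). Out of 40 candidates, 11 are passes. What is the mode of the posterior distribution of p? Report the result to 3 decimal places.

Prior: Beta(7, 3).
Data: 11 successes in 40 trials. The binomial likelihood contributes p^11(1−p)^29, so the posterior is Beta(7+11, 3+29) = Beta(18, 32).
For Beta(a, b) with a, b > 1 the mode is (a−1)/(a+b−2) = 17/48 ≈ 0.354.

p̂_MAP = 0.354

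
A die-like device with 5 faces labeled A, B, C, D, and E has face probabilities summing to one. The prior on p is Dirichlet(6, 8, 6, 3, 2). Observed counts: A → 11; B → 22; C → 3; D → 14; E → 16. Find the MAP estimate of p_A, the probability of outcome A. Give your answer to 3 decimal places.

MAP estimate of p_A = 0.186

The posterior is Dirichlet(αᵢ + nᵢ) = Dirichlet(17, 30, 9, 17, 18).
For a Dirichlet(a₁,…,a_K) with all aᵢ > 1, the mode has j-th component (aⱼ − 1)/(Σaᵢ − K).
Here Σaᵢ = 91 and K = 5, so p_A = (17 − 1)/(91 − 5) = 16/86 ≈ 0.186.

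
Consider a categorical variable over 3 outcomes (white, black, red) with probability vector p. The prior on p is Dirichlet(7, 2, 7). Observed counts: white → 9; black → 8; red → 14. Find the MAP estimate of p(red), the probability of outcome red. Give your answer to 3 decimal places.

MAP estimate of p(red) = 0.455

The posterior is Dirichlet(αᵢ + nᵢ) = Dirichlet(16, 10, 21).
For a Dirichlet(a₁,…,a_K) with all aᵢ > 1, the mode has j-th component (aⱼ − 1)/(Σaᵢ − K).
Here Σaᵢ = 47 and K = 3, so p(red) = (21 − 1)/(47 − 3) = 20/44 ≈ 0.455.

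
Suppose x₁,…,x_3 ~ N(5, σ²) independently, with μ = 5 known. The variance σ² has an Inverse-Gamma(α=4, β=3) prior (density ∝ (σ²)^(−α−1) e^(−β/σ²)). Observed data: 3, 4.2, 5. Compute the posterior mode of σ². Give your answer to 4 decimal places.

σ̂²_MAP = 0.8185

Sum of squared deviations about the known mean: SS = (3−5)² + (4.2−5)² + (5−5)² = 4.64.
The Normal likelihood contributes (σ²)^(−n/2) exp(−SS/(2σ²)), so the posterior is Inverse-Gamma(α + n/2, β + SS/2) = Inverse-Gamma(5.5, 5.32).
The mode of Inverse-Gamma(a, b) is b/(a+1) = 5.32/6.5 ≈ 0.8185.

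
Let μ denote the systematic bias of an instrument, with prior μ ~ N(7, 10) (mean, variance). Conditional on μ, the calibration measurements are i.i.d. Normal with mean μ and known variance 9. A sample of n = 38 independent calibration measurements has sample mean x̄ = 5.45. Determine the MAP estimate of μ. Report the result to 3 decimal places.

n = 38, x̄ = 5.45.
For a Normal prior and Normal likelihood with known variance, the posterior is Normal; its mode equals its mean, the precision-weighted average.
Prior precision 1/σ₀² = 1/10 = 0.1; data precision n/σ² = 38/9.
μ̂ = (0.1·7 + (38/9)·5.45) / (0.1 + 38/9) = (1067/45)/(389/90) = 2134/389 ≈ 5.486.

μ̂_MAP = 5.486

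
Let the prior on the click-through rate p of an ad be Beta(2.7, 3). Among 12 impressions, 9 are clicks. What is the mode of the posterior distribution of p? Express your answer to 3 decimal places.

Prior: Beta(2.7, 3).
Data: 9 successes in 12 trials. The binomial likelihood contributes p^9(1−p)^3, so the posterior is Beta(2.7+9, 3+3) = Beta(11.7, 6).
For Beta(a, b) with a, b > 1 the mode is (a−1)/(a+b−2) = 10.7/15.7 ≈ 0.682.

p̂_MAP = 0.682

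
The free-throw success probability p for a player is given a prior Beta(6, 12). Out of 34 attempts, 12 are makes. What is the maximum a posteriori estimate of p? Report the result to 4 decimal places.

Prior: Beta(6, 12).
Data: 12 successes in 34 trials. The binomial likelihood contributes p^12(1−p)^22, so the posterior is Beta(6+12, 12+22) = Beta(18, 34).
For Beta(a, b) with a, b > 1 the mode is (a−1)/(a+b−2) = 17/50 ≈ 0.3400.

p̂_MAP = 0.3400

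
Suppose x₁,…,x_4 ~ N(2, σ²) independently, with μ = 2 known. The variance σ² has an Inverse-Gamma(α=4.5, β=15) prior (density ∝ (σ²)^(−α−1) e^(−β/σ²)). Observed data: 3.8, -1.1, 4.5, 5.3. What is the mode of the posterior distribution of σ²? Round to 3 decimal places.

Sum of squared deviations about the known mean: SS = (3.8−2)² + (-1.1−2)² + (4.5−2)² + (5.3−2)² = 29.99.
The Normal likelihood contributes (σ²)^(−n/2) exp(−SS/(2σ²)), so the posterior is Inverse-Gamma(α + n/2, β + SS/2) = Inverse-Gamma(6.5, 29.995).
The mode of Inverse-Gamma(a, b) is b/(a+1) = 29.995/7.5 ≈ 3.999.

σ̂²_MAP = 3.999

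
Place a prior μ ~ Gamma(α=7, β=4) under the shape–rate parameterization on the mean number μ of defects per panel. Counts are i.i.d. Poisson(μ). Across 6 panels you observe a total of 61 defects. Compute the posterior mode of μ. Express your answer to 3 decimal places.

Σxᵢ = 61, n = 6.
Posterior ∝ μ^6e^(−4μ) · μ^61e^(−6μ) = μ^67e^(−10μ), i.e. Gamma(shape=68, rate=10).
The mode of a Gamma(a, b) with a ≥ 1 (shape–rate) is (a−1)/b = 67/10 ≈ 6.700.

μ̂_MAP = 6.700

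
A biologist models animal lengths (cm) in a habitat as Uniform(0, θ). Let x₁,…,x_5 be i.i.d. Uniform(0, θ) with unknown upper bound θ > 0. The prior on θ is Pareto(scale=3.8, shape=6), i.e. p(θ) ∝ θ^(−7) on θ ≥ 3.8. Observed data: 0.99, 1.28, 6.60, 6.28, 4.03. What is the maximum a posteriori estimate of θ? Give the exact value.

The Uniform(0, θ) likelihood is θ^(−n) for θ ≥ max(xᵢ), zero otherwise. Here max(xᵢ) = 6.60.
Posterior ∝ θ^(−7) · θ^(−5) = θ^(−12) on θ ≥ max(3.8, 6.60) = 6.60.
This density is strictly decreasing in θ, so the posterior mode lies at the lower boundary of the support.

θ̂_MAP = 6.60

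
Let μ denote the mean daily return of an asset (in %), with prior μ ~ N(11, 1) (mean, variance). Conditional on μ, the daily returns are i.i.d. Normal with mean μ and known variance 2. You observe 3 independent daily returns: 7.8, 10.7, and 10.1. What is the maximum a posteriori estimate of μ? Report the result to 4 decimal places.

n = 3; x̄ = (7.8 + 10.7 + 10.1)/3 = 28.6/3 = 143/15 ≈ 9.5333.
For a Normal prior and Normal likelihood with known variance, the posterior is Normal; its mode equals its mean, the precision-weighted average.
Prior precision 1/σ₀² = 1/1 = 1; data precision n/σ² = 3/2 = 1.5.
μ̂ = (1·11 + 1.5·(143/15)) / (1 + 1.5) = 25.3/2.5 = 10.1200.

μ̂_MAP = 10.1200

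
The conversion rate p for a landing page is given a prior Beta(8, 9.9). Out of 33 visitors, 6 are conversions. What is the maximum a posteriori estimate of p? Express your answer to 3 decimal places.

Prior: Beta(8, 9.9).
Data: 6 successes in 33 trials. The binomial likelihood contributes p^6(1−p)^27, so the posterior is Beta(8+6, 9.9+27) = Beta(14, 36.9).
For Beta(a, b) with a, b > 1 the mode is (a−1)/(a+b−2) = 13/48.9 ≈ 0.266.

p̂_MAP = 0.266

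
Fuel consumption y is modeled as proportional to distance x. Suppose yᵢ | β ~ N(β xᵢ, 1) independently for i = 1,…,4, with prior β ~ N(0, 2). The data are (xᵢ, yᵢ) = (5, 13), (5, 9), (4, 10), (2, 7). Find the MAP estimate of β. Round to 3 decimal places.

β̂_MAP = 2.326

log p(β | y) = −Σ(yᵢ − βxᵢ)²/(2·1) − β²/(2·2) + const.
Setting the derivative to zero: Σxᵢ(yᵢ − βxᵢ)/1 − β/2 = 0, so β = Σxᵢyᵢ / (Σxᵢ² + σ²/τ²).
Σxᵢyᵢ = 5·13 + 5·9 + 4·10 + 2·7 = 164; Σxᵢ² = 70; σ²/τ² = 0.5.
β̂_MAP = 164 / (70 + 0.5) = 164/70.5 ≈ 2.326.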